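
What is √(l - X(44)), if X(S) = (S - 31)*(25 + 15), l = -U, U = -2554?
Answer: 3*√226 ≈ 45.100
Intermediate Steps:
l = 2554 (l = -1*(-2554) = 2554)
X(S) = -1240 + 40*S (X(S) = (-31 + S)*40 = -1240 + 40*S)
√(l - X(44)) = √(2554 - (-1240 + 40*44)) = √(2554 - (-1240 + 1760)) = √(2554 - 1*520) = √(2554 - 520) = √2034 = 3*√226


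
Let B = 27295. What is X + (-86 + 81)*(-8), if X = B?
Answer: 27335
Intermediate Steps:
X = 27295
X + (-86 + 81)*(-8) = 27295 + (-86 + 81)*(-8) = 27295 - 5*(-8) = 27295 + 40 = 27335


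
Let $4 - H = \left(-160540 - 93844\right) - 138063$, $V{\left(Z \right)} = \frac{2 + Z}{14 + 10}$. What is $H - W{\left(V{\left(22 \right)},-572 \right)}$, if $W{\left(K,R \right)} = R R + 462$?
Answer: $64805$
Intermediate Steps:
$V{\left(Z \right)} = \frac{1}{12} + \frac{Z}{24}$ ($V{\left(Z \right)} = \frac{2 + Z}{24} = \left(2 + Z\right) \frac{1}{24} = \frac{1}{12} + \frac{Z}{24}$)
$W{\left(K,R \right)} = 462 + R^{2}$ ($W{\left(K,R \right)} = R^{2} + 462 = 462 + R^{2}$)
$H = 392451$ ($H = 4 - \left(\left(-160540 - 93844\right) - 138063\right) = 4 - \left(-254384 - 138063\right) = 4 - -392447 = 4 + 392447 = 392451$)
$H - W{\left(V{\left(22 \right)},-572 \right)} = 392451 - \left(462 + \left(-572\right)^{2}\right) = 392451 - \left(462 + 327184\right) = 392451 - 327646 = 64805$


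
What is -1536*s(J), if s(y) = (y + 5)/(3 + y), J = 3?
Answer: -2048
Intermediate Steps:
s(y) = (5 + y)/(3 + y)
-1536*s(J) = -1536*(5 + 3)/(3 + 3) = -1536*8/6 = -256*8 = -1536*4/3 = -2048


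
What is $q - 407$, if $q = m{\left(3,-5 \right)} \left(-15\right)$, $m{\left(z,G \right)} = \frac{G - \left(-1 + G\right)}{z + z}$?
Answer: $- \frac{819}{2} \approx -409.5$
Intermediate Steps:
$m{\left(z,G \right)} = \frac{1}{2 z}$ ($m{\left(z,G \right)} = 1 \frac{1}{2 z} = \frac{1}{2 z}$)
$q = - \frac{5}{2}$ ($q = \frac{1}{2 \cdot 3} \left(-15\right) = \frac{1}{2} \cdot \frac{1}{3} \left(-15\right) = \frac{1}{6} \left(-15\right) = - \frac{5}{2} \approx -2.5$)
$q - 407 = - \frac{5}{2} - 407 = - \frac{819}{2}$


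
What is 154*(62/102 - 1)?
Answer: -3080/51 ≈ -60.392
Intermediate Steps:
154*(62/102 - 1) = 154*(62*(1/102) - 1) = 154*(31/51 - 1) = 154*(-20/51) = -3080/51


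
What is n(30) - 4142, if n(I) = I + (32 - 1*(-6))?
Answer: -4074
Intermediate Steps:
n(I) = 38 + I (n(I) = I + (32 + 6) = I + 38 = 38 + I)
n(30) - 4142 = (38 + 30) - 4142 = 68 - 4142 = -4074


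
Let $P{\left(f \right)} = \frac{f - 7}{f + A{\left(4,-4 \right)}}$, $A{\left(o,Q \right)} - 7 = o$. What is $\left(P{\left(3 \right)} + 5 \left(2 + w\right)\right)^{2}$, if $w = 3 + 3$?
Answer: $\frac{77284}{49} \approx 1577.2$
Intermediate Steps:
$A{\left(o,Q \right)} = 7 + o$
$w = 6$
$P{\left(f \right)} = \frac{-7 + f}{11 + f}$ ($P{\left(f \right)} = \frac{f - 7}{f + \left(7 + 4\right)} = \frac{-7 + f}{f + 11} = \frac{-7 + f}{11 + f}$)
$\left(P{\left(3 \right)} + 5 \left(2 + w\right)\right)^{2} = \left(\frac{-7 + 3}{11 + 3} + 5 \left(2 + 6\right)\right)^{2} = \left(\frac{1}{14} \left(-4\right) + 5 \cdot 8\right)^{2} = \left(\frac{1}{14} \left(-4\right) + 40\right)^{2} = \left(- \frac{2}{7} + 40\right)^{2} = \left(\frac{278}{7}\right)^{2} = \frac{77284}{49}$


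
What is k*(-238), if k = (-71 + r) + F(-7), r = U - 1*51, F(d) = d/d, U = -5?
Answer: 29988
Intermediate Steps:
F(d) = 1
r = -56 (r = -5 - 1*51 = -5 - 51 = -56)
k = -126 (k = (-71 - 56) + 1 = -127 + 1 = -126)
k*(-238) = -126*(-238) = 29988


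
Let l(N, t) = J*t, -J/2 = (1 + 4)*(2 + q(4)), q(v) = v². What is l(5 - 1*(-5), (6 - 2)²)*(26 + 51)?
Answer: -221760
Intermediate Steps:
J = -180 (J = -2*(1 + 4)*(2 + 4²) = -10*(2 + 16) = -10*18 = -2*90 = -180)
l(N, t) = -180*t
l(5 - 1*(-5), (6 - 2)²)*(26 + 51) = (-180*(6 - 2)²)*(26 + 51) = -180*4²*77 = -180*16*77 = -2880*77 = -221760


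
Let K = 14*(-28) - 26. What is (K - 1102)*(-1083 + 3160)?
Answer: -3157040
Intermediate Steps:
K = -418 (K = -392 - 26 = -418)
(K - 1102)*(-1083 + 3160) = (-418 - 1102)*(-1083 + 3160) = -1520*2077 = -3157040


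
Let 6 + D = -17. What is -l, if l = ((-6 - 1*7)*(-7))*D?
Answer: 2093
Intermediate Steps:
D = -23 (D = -6 - 17 = -23)
l = -2093 (l = ((-6 - 1*7)*(-7))*(-23) = ((-6 - 7)*(-7))*(-23) = -13*(-7)*(-23) = 91*(-23) = -2093)
-l = -1*(-2093) = 2093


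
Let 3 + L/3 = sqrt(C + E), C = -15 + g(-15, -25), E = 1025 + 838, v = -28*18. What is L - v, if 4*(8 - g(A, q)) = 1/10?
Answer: 495 + 3*sqrt(742390)/20 ≈ 624.24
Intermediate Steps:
g(A, q) = 319/40 (g(A, q) = 8 - 1/4/10 = 8 - 1/4*1/10 = 8 - 1/40 = 319/40)
v = -504
E = 1863
C = -281/40 (C = -15 + 319/40 = -281/40 ≈ -7.0250)
L = -9 + 3*sqrt(742390)/20 (L = -9 + 3*sqrt(-281/40 + 1863) = -9 + 3*sqrt(74239/40) = -9 + 3*(sqrt(742390)/20) = -9 + 3*sqrt(742390)/20 ≈ 120.24)
L - v = (-9 + 3*sqrt(742390)/20) - 1*(-504) = (-9 + 3*sqrt(742390)/20) + 504 = 495 + 3*sqrt(742390)/20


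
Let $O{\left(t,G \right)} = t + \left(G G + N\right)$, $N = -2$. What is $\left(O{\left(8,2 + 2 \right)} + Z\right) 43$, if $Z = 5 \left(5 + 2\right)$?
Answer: $2451$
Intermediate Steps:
$O{\left(t,G \right)} = -2 + t + G^{2}$ ($O{\left(t,G \right)} = t + \left(G G - 2\right) = t + \left(G^{2} - 2\right) = t + \left(-2 + G^{2}\right) = -2 + t + G^{2}$)
$Z = 35$ ($Z = 5 \cdot 7 = 35$)
$\left(O{\left(8,2 + 2 \right)} + Z\right) 43 = \left(\left(-2 + 8 + \left(2 + 2\right)^{2}\right) + 35\right) 43 = \left(\left(-2 + 8 + 4^{2}\right) + 35\right) 43 = \left(\left(-2 + 8 + 16\right) + 35\right) 43 = \left(22 + 35\right) 43 = 57 \cdot 43 = 2451$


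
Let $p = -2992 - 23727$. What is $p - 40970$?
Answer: $-67689$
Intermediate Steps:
$p = -26719$ ($p = -2992 - 23727 = -26719$)
$p - 40970 = -26719 - 40970 = -67689$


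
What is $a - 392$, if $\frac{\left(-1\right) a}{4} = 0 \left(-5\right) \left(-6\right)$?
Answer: $-392$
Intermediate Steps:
$a = 0$ ($a = - 4 \cdot 0 \left(-5\right) \left(-6\right) = - 4 \cdot 0 \left(-6\right) = \left(-4\right) 0 = 0$)
$a - 392 = 0 - 392 = -392$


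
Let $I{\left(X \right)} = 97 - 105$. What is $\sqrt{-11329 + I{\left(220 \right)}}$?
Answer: $i \sqrt{11337} \approx 106.48 i$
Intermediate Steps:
$I{\left(X \right)} = -8$ ($I{\left(X \right)} = 97 - 105 = -8$)
$\sqrt{-11329 + I{\left(220 \right)}} = \sqrt{-11329 - 8} = \sqrt{-11337} = i \sqrt{11337}$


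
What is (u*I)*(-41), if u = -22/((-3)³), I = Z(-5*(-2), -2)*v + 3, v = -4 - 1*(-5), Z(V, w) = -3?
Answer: 0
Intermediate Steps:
v = 1 (v = -4 + 5 = 1)
I = 0 (I = -3*1 + 3 = -3 + 3 = 0)
u = 22/27 (u = -22/(-27) = -22*(-1/27) = 22/27 ≈ 0.81481)
(u*I)*(-41) = ((22/27)*0)*(-41) = 0*(-41) = 0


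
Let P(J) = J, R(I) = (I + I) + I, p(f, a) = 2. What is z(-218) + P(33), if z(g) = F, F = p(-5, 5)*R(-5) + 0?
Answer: 3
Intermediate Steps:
R(I) = 3*I (R(I) = 2*I + I = 3*I)
F = -30 (F = 2*(3*(-5)) + 0 = 2*(-15) + 0 = -30 + 0 = -30)
z(g) = -30
z(-218) + P(33) = -30 + 33 = 3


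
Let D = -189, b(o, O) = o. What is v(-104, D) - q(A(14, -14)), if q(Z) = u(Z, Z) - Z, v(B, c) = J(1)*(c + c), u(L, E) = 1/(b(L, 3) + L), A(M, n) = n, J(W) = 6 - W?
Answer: -53311/28 ≈ -1904.0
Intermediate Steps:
u(L, E) = 1/(2*L) (u(L, E) = 1/(L + L) = 1/(2*L))
v(B, c) = 10*c (v(B, c) = (6 - 1*1)*(c + c) = (6 - 1)*(2*c) = 5*(2*c) = 10*c)
q(Z) = 1/(2*Z) - Z
v(-104, D) - q(A(14, -14)) = 10*(-189) - ((½)/(-14) - 1*(-14)) = -1890 - ((½)*(-1/14) + 14) = -1890 - (-1/28 + 14) = -1890 - 1*391/28 = -1890 - 391/28 = -53311/28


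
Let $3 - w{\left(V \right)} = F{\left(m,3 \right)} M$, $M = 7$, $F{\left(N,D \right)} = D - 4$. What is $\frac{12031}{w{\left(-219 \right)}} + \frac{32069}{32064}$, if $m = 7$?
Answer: $\frac{193041337}{160320} \approx 1204.1$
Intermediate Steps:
$F{\left(N,D \right)} = -4 + D$
$w{\left(V \right)} = 10$ ($w{\left(V \right)} = 3 - \left(-4 + 3\right) 7 = 3 - \left(-1\right) 7 = 3 - -7 = 3 + 7 = 10$)
$\frac{12031}{w{\left(-219 \right)}} + \frac{32069}{32064} = \frac{12031}{10} + \frac{32069}{32064} = \frac{193041337}{160320}$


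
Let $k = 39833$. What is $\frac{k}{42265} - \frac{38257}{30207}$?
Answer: $- \frac{413696674}{1276698855} \approx -0.32404$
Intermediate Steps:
$\frac{k}{42265} - \frac{38257}{30207} = \frac{39833}{42265} - \frac{38257}{30207} = - \frac{413696674}{1276698855}$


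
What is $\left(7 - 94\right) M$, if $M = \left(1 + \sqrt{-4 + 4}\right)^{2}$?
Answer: $-87$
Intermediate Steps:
$M = 1$ ($M = \left(1 + \sqrt{0}\right)^{2} = \left(1 + 0\right)^{2} = 1^{2} = 1$)
$\left(7 - 94\right) M = \left(7 - 94\right) 1 = \left(-87\right) 1 = -87$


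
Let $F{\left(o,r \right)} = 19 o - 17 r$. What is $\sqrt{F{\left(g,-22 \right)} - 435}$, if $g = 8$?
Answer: $\sqrt{91} \approx 9.5394$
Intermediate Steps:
$F{\left(o,r \right)} = - 17 r + 19 o$
$\sqrt{F{\left(g,-22 \right)} - 435} = \sqrt{\left(\left(-17\right) \left(-22\right) + 19 \cdot 8\right) - 435} = \sqrt{\left(374 + 152\right) - 435} = \sqrt{526 - 435} = \sqrt{91}$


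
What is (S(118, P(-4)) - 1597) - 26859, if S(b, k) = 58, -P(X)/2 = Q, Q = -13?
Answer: -28398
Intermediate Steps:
P(X) = 26 (P(X) = -2*(-13) = 26)
(S(118, P(-4)) - 1597) - 26859 = (58 - 1597) - 26859 = -1539 - 26859 = -28398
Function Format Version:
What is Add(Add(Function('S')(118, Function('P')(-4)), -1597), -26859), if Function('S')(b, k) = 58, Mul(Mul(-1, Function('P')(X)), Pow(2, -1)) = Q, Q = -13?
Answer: -28398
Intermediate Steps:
Function('P')(X) = 26 (Function('P')(X) = Mul(-2, -13) = 26)
Add(Add(Function('S')(118, Function('P')(-4)), -1597), -26859) = Add(Add(58, -1597), -26859) = Add(-1539, -26859) = -28398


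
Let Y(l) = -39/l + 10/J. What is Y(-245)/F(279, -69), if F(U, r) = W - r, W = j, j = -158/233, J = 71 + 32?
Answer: 1506811/401715965 ≈ 0.0037509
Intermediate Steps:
J = 103
Y(l) = 10/103 - 39/l (Y(l) = -39/l + 10/103 = 10/103 - 39/l)
j = -158/233 (j = -158*1/233 = -158/233 ≈ -0.67811)
W = -158/233 ≈ -0.67811
F(U, r) = -158/233 - r
Y(-245)/F(279, -69) = (10/103 - 39/(-245))/(-158/233 - 1*(-69)) = (10/103 - 39*(-1/245))/(-158/233 + 69) = (10/103 + 39/245)/(15919/233) = (6467/25235)*(233/15919) = 1506811/401715965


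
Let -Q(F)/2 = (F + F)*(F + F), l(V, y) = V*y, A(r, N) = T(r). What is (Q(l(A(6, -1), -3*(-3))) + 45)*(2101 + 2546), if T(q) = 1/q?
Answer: 125469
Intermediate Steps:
A(r, N) = 1/r
Q(F) = -8*F**2 (Q(F) = -2*(F + F)*(F + F) = -2*2*F*2*F = -8*F**2)
(Q(l(A(6, -1), -3*(-3))) + 45)*(2101 + 2546) = (-8*((-3*(-3))/6)**2 + 45)*(2101 + 2546) = (-8*((1/6)*9)**2 + 45)*4647 = (-8*(3/2)**2 + 45)*4647 = (-8*9/4 + 45)*4647 = (-18 + 45)*4647 = 27*4647 = 125469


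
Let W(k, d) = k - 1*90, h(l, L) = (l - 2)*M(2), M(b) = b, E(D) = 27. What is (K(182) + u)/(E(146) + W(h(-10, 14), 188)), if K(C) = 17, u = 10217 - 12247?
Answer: 671/29 ≈ 23.138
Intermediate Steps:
h(l, L) = -4 + 2*l (h(l, L) = (l - 2)*2 = (-2 + l)*2 = -4 + 2*l)
W(k, d) = -90 + k (W(k, d) = k - 90 = -90 + k)
u = -2030
(K(182) + u)/(E(146) + W(h(-10, 14), 188)) = (17 - 2030)/(27 + (-90 + (-4 + 2*(-10)))) = -2013/(27 + (-90 + (-4 - 20))) = -2013/(27 + (-90 - 24)) = -2013/(27 - 114) = -2013/(-87) = -2013*(-1/87) = 671/29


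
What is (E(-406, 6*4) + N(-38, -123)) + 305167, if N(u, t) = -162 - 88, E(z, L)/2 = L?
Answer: 304965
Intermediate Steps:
E(z, L) = 2*L
N(u, t) = -250
(E(-406, 6*4) + N(-38, -123)) + 305167 = (2*(6*4) - 250) + 305167 = (2*24 - 250) + 305167 = (48 - 250) + 305167 = -202 + 305167 = 304965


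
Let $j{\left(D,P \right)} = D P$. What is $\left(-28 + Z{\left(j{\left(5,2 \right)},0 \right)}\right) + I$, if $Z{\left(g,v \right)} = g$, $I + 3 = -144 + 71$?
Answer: $-94$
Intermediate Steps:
$I = -76$ ($I = -3 + \left(-144 + 71\right) = -3 - 73 = -76$)
$\left(-28 + Z{\left(j{\left(5,2 \right)},0 \right)}\right) + I = \left(-28 + 5 \cdot 2\right) - 76 = \left(-28 + 10\right) - 76 = -18 - 76 = -94$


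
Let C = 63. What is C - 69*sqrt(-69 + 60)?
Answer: 63 - 207*I ≈ 63.0 - 207.0*I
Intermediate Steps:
C - 69*sqrt(-69 + 60) = 63 - 69*sqrt(-69 + 60) = 63 - 207*I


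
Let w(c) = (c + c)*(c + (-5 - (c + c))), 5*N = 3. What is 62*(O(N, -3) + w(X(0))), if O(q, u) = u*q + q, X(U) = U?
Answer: -372/5 ≈ -74.400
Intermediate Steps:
N = 3/5 (N = (1/5)*3 = 3/5 ≈ 0.60000)
O(q, u) = q + q*u (O(q, u) = q*u + q = q + q*u)
w(c) = 2*c*(-5 - c) (w(c) = (2*c)*(c + (-5 - 2*c)) = (2*c)*(-5 - c) = 2*c*(-5 - c))
62*(O(N, -3) + w(X(0))) = 62*(3*(1 - 3)/5 - 2*0*(5 + 0)) = 62*((3/5)*(-2) - 2*0*5) = 62*(-6/5 + 0) = 62*(-6/5) = -372/5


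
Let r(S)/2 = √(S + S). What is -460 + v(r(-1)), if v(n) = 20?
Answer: -440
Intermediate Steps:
r(S) = 2*√2*√S (r(S) = 2*√(S + S) = 2*√(2*S) = 2*(√2*√S) = 2*√2*√S)
-460 + v(r(-1)) = -460 + 20 = -440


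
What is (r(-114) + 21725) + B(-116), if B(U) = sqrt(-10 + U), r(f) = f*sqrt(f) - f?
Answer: 21839 - 114*I*sqrt(114) + 3*I*sqrt(14) ≈ 21839.0 - 1206.0*I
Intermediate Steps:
r(f) = f**(3/2) - f
(r(-114) + 21725) + B(-116) = (((-114)**(3/2) - 1*(-114)) + 21725) + sqrt(-10 - 116) = ((-114*I*sqrt(114) + 114) + 21725) + sqrt(-126) = ((114 - 114*I*sqrt(114)) + 21725) + 3*I*sqrt(14) = (21839 - 114*I*sqrt(114)) + 3*I*sqrt(14) = 21839 - 114*I*sqrt(114) + 3*I*sqrt(14)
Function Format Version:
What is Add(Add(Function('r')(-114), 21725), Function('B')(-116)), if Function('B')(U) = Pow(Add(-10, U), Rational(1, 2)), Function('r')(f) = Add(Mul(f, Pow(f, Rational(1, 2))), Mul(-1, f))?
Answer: Add(21839, Mul(-114, I, Pow(114, Rational(1, 2))), Mul(3, I, Pow(14, Rational(1, 2)))) ≈ Add(21839., Mul(-1206.0, I))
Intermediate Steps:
Function('r')(f) = Add(Pow(f, Rational(3, 2)), Mul(-1, f))
Add(Add(Function('r')(-114), 21725), Function('B')(-116)) = Add(Add(Add(Pow(-114, Rational(3, 2)), Mul(-1, -114)), 21725), Pow(Add(-10, -116), Rational(1, 2))) = Add(Add(Add(Mul(-114, I, Pow(114, Rational(1, 2))), 114), 21725), Pow(-126, Rational(1, 2))) = Add(Add(Add(114, Mul(-114, I, Pow(114, Rational(1, 2)))), 21725), Mul(3, I, Pow(14, Rational(1, 2)))) = Add(Add(21839, Mul(-114, I, Pow(114, Rational(1, 2)))), Mul(3, I, Pow(14, Rational(1, 2)))) = Add(21839, Mul(-114, I, Pow(114, Rational(1, 2))), Mul(3, I, Pow(14, Rational(1, 2))))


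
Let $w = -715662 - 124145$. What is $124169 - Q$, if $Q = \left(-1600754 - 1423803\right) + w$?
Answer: $3988533$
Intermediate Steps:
$w = -839807$
$Q = -3864364$ ($Q = \left(-1600754 - 1423803\right) - 839807 = -3024557 - 839807 = -3864364$)
$124169 - Q = 124169 - -3864364 = 124169 + 3864364 = 3988533$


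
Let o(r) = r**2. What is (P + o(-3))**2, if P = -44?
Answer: 1225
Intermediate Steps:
(P + o(-3))**2 = (-44 + (-3)**2)**2 = (-44 + 9)**2 = (-35)**2 = 1225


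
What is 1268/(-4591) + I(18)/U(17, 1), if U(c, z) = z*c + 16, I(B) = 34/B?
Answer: -298549/1363527 ≈ -0.21895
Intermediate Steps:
U(c, z) = 16 + c*z (U(c, z) = c*z + 16 = 16 + c*z)
1268/(-4591) + I(18)/U(17, 1) = 1268/(-4591) + (34/18)/(16 + 17*1) = 1268*(-1/4591) + (34*(1/18))/(16 + 17) = -1268/4591 + (17/9)/33 = -1268/4591 + (17/9)*(1/33) = -1268/4591 + 17/297 = -298549/1363527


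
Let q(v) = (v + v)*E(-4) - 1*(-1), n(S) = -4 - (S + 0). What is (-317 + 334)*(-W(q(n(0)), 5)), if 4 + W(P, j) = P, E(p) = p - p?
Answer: 51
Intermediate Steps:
E(p) = 0
n(S) = -4 - S
q(v) = 1 (q(v) = (v + v)*0 - 1*(-1) = (2*v)*0 + 1 = 0 + 1 = 1)
W(P, j) = -4 + P
(-317 + 334)*(-W(q(n(0)), 5)) = (-317 + 334)*(-(-4 + 1)) = 17*(-1*(-3)) = 17*3 = 51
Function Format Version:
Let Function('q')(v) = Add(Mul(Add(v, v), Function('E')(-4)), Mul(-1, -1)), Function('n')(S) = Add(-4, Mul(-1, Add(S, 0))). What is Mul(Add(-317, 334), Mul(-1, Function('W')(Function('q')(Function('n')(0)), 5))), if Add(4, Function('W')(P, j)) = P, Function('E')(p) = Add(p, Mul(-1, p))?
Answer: 51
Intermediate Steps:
Function('E')(p) = 0
Function('n')(S) = Add(-4, Mul(-1, S))
Function('q')(v) = 1 (Function('q')(v) = Add(Mul(Add(v, v), 0), Mul(-1, -1)) = Add(Mul(Mul(2, v), 0), 1) = Add(0, 1) = 1)
Function('W')(P, j) = Add(-4, P)
Mul(Add(-317, 334), Mul(-1, Function('W')(Function('q')(Function('n')(0)), 5))) = Mul(Add(-317, 334), Mul(-1, Add(-4, 1))) = Mul(17, Mul(-1, -3)) = Mul(17, 3) = 51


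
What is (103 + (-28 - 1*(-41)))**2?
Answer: 13456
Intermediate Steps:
(103 + (-28 - 1*(-41)))**2 = (103 + (-28 + 41))**2 = (103 + 13)**2 = 116**2 = 13456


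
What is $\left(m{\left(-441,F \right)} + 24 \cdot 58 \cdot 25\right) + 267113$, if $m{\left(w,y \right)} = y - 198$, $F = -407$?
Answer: $301308$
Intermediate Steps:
$m{\left(w,y \right)} = -198 + y$
$\left(m{\left(-441,F \right)} + 24 \cdot 58 \cdot 25\right) + 267113 = \left(\left(-198 - 407\right) + 24 \cdot 58 \cdot 25\right) + 267113 = \left(-605 + 1392 \cdot 25\right) + 267113 = \left(-605 + 34800\right) + 267113 = 34195 + 267113 = 301308$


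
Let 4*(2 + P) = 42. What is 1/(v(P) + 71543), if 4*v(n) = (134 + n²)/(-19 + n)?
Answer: 56/4006133 ≈ 1.3979e-5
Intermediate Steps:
P = 17/2 (P = -2 + (¼)*42 = -2 + 21/2 = 17/2 ≈ 8.5000)
v(n) = (134 + n²)/(4*(-19 + n)) (v(n) = ((134 + n²)/(-19 + n))/4 = (134 + n²)/(4*(-19 + n)))
1/(v(P) + 71543) = 1/((134 + (17/2)²)/(4*(-19 + 17/2)) + 71543) = 1/((134 + 289/4)/(4*(-21/2)) + 71543) = 1/((¼)*(-2/21)*(825/4) + 71543) = 1/(-275/56 + 71543) = 1/(4006133/56) = 56/4006133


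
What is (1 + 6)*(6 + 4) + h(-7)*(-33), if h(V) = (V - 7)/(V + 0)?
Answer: 4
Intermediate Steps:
h(V) = (-7 + V)/V
(1 + 6)*(6 + 4) + h(-7)*(-33) = (1 + 6)*(6 + 4) + ((-7 - 7)/(-7))*(-33) = 7*10 - 1/7*(-14)*(-33) = 70 + 2*(-33) = 70 - 66 = 4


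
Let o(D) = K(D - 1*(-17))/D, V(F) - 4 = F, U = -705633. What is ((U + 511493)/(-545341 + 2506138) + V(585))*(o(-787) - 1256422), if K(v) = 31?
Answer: -67163956941958205/90773367 ≈ -7.3991e+8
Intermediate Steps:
V(F) = 4 + F
o(D) = 31/D
((U + 511493)/(-545341 + 2506138) + V(585))*(o(-787) - 1256422) = ((-705633 + 511493)/(-545341 + 2506138) + (4 + 585))*(31/(-787) - 1256422) = (-194140/1960797 + 589)*(31*(-1/787) - 1256422) = (-194140*1/1960797 + 589)*(-31/787 - 1256422) = (-11420/115341 + 589)*(-988804145/787) = (67924429/115341)*(-988804145/787) = -67163956941958205/90773367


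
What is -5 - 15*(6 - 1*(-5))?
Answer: -170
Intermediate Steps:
-5 - 15*(6 - 1*(-5)) = -5 - 15*(6 + 5) = -5 - 15*11 = -5 - 165 = -170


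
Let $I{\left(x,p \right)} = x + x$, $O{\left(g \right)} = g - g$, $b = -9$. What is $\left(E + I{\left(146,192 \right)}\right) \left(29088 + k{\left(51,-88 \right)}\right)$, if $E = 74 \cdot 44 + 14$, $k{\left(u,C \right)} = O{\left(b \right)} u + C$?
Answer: $103298000$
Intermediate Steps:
$O{\left(g \right)} = 0$
$I{\left(x,p \right)} = 2 x$
$k{\left(u,C \right)} = C$ ($k{\left(u,C \right)} = 0 u + C = 0 + C = C$)
$E = 3270$ ($E = 3256 + 14 = 3270$)
$\left(E + I{\left(146,192 \right)}\right) \left(29088 + k{\left(51,-88 \right)}\right) = \left(3270 + 2 \cdot 146\right) \left(29088 - 88\right) = \left(3270 + 292\right) 29000 = 3562 \cdot 29000 = 103298000$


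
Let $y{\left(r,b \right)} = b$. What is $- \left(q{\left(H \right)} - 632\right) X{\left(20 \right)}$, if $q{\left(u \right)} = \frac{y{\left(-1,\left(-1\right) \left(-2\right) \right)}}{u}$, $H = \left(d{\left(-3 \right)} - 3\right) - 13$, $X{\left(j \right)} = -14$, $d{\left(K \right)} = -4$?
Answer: $- \frac{44247}{5} \approx -8849.4$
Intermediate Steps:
$H = -20$ ($H = \left(-4 - 3\right) - 13 = -7 - 13 = -20$)
$q{\left(u \right)} = \frac{2}{u}$ ($q{\left(u \right)} = \frac{\left(-1\right) \left(-2\right)}{u} = \frac{2}{u}$)
$- \left(q{\left(H \right)} - 632\right) X{\left(20 \right)} = - \left(\frac{2}{-20} - 632\right) \left(-14\right) = - \left(2 \left(- \frac{1}{20}\right) - 632\right) \left(-14\right) = - \left(- \frac{1}{10} - 632\right) \left(-14\right) = - \frac{\left(-6321\right) \left(-14\right)}{10} = \left(-1\right) \frac{44247}{5} = - \frac{44247}{5}$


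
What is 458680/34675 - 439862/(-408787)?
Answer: 40550927202/2834937845 ≈ 14.304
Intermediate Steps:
458680/34675 - 439862/(-408787) = 458680*(1/34675) - 439862*(-1/408787) = 91736/6935 + 439862/408787 = 40550927202/2834937845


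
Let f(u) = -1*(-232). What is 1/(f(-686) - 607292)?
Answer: -1/607060 ≈ -1.6473e-6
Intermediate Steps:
f(u) = 232
1/(f(-686) - 607292) = 1/(232 - 607292) = 1/(-607060) = -1/607060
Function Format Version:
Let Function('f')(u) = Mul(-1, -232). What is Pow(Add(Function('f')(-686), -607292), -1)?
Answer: Rational(-1, 607060) ≈ -1.6473e-6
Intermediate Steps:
Function('f')(u) = 232
Pow(Add(Function('f')(-686), -607292), -1) = Pow(Add(232, -607292), -1) = Pow(-607060, -1) = Rational(-1, 607060)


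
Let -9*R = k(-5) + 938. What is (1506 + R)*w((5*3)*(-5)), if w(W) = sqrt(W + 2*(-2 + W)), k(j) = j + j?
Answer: 12626*I*sqrt(229)/9 ≈ 21230.0*I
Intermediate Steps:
k(j) = 2*j
R = -928/9 (R = -(2*(-5) + 938)/9 = -(-10 + 938)/9 = -1/9*928 = -928/9 ≈ -103.11)
w(W) = sqrt(-4 + 3*W) (w(W) = sqrt(W + (-4 + 2*W)) = sqrt(-4 + 3*W))
(1506 + R)*w((5*3)*(-5)) = (1506 - 928/9)*sqrt(-4 + 3*((5*3)*(-5))) = 12626*sqrt(-4 + 3*(15*(-5)))/9 = 12626*sqrt(-4 + 3*(-75))/9 = 12626*sqrt(-4 - 225)/9 = 12626*sqrt(-229)/9 = 12626*(I*sqrt(229))/9 = 12626*I*sqrt(229)/9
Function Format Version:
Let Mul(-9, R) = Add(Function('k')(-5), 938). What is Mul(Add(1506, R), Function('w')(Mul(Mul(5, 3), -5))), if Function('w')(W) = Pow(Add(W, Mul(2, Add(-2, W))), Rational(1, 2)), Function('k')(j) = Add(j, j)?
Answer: Mul(Rational(12626, 9), I, Pow(229, Rational(1, 2))) ≈ Mul(21230., I)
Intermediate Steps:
Function('k')(j) = Mul(2, j)
R = Rational(-928, 9) (R = Mul(Rational(-1, 9), Add(Mul(2, -5), 938)) = Mul(Rational(-1, 9), Add(-10, 938)) = Mul(Rational(-1, 9), 928) = Rational(-928, 9) ≈ -103.11)
Function('w')(W) = Pow(Add(-4, Mul(3, W)), Rational(1, 2)) (Function('w')(W) = Pow(Add(W, Add(-4, Mul(2, W))), Rational(1, 2)) = Pow(Add(-4, Mul(3, W)), Rational(1, 2)))
Mul(Add(1506, R), Function('w')(Mul(Mul(5, 3), -5))) = Mul(Add(1506, Rational(-928, 9)), Pow(Add(-4, Mul(3, Mul(Mul(5, 3), -5))), Rational(1, 2))) = Mul(Rational(12626, 9), Pow(Add(-4, Mul(3, Mul(15, -5))), Rational(1, 2))) = Mul(Rational(12626, 9), Pow(Add(-4, Mul(3, -75)), Rational(1, 2))) = Mul(Rational(12626, 9), Pow(Add(-4, -225), Rational(1, 2))) = Mul(Rational(12626, 9), Pow(-229, Rational(1, 2))) = Mul(Rational(12626, 9), Mul(I, Pow(229, Rational(1, 2)))) = Mul(Rational(12626, 9), I, Pow(229, Rational(1, 2)))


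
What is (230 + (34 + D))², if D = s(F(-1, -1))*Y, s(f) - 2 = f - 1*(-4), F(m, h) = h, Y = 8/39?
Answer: 106832896/1521 ≈ 70239.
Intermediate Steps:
Y = 8/39 (Y = 8*(1/39) = 8/39 ≈ 0.20513)
s(f) = 6 + f (s(f) = 2 + (f - 1*(-4)) = 2 + (f + 4) = 2 + (4 + f) = 6 + f)
D = 40/39 (D = (6 - 1)*(8/39) = 5*(8/39) = 40/39 ≈ 1.0256)
(230 + (34 + D))² = (230 + (34 + 40/39))² = (230 + 1366/39)² = (10336/39)² = 106832896/1521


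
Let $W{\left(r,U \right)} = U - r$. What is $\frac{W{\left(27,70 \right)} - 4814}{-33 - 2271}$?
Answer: $\frac{4771}{2304} \approx 2.0707$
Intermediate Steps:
$\frac{W{\left(27,70 \right)} - 4814}{-33 - 2271} = \frac{\left(70 - 27\right) - 4814}{-33 - 2271} = \frac{\left(70 - 27\right) - 4814}{-2304} = \left(43 - 4814\right) \left(- \frac{1}{2304}\right) = \left(-4771\right) \left(- \frac{1}{2304}\right) = \frac{4771}{2304}$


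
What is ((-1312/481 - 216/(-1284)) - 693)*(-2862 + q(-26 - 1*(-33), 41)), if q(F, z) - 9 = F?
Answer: 101882124022/51467 ≈ 1.9796e+6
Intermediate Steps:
q(F, z) = 9 + F
((-1312/481 - 216/(-1284)) - 693)*(-2862 + q(-26 - 1*(-33), 41)) = ((-1312/481 - 216/(-1284)) - 693)*(-2862 + (9 + (-26 - 1*(-33)))) = ((-1312*1/481 - 216*(-1/1284)) - 693)*(-2862 + (9 + (-26 + 33))) = ((-1312/481 + 18/107) - 693)*(-2862 + (9 + 7)) = (-131726/51467 - 693)*(-2862 + 16) = -35798357/51467*(-2846) = 101882124022/51467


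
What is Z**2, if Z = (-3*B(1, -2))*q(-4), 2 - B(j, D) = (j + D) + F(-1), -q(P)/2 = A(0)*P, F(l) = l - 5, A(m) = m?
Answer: 0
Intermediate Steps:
F(l) = -5 + l
q(P) = 0 (q(P) = -0*P = -2*0 = 0)
B(j, D) = 8 - D - j (B(j, D) = 2 - ((j + D) + (-5 - 1)) = 2 - ((D + j) - 6) = 2 - (-6 + D + j) = 2 + (6 - D - j) = 8 - D - j)
Z = 0 (Z = -3*(8 - 1*(-2) - 1*1)*0 = -3*(8 + 2 - 1)*0 = -3*9*0 = -27*0 = 0)
Z**2 = 0**2 = 0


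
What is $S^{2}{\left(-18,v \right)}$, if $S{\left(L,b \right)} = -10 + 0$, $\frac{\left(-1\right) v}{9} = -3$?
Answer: $100$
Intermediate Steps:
$v = 27$ ($v = \left(-9\right) \left(-3\right) = 27$)
$S{\left(L,b \right)} = -10$
$S^{2}{\left(-18,v \right)} = \left(-10\right)^{2} = 100$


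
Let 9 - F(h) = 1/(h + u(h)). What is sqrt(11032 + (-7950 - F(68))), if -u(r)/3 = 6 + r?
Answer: sqrt(72879114)/154 ≈ 55.435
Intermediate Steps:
u(r) = -18 - 3*r (u(r) = -3*(6 + r) = -18 - 3*r)
F(h) = 9 - 1/(-18 - 2*h) (F(h) = 9 - 1/(h + (-18 - 3*h)) = 9 - 1/(-18 - 2*h))
sqrt(11032 + (-7950 - F(68))) = sqrt(11032 + (-7950 - (163 + 18*68)/(2*(9 + 68)))) = sqrt(11032 + (-7950 - (163 + 1224)/(2*77))) = sqrt(11032 + (-7950 - 1387/(2*77))) = sqrt(11032 + (-7950 - 1*1387/154)) = sqrt(11032 + (-7950 - 1387/154)) = sqrt(11032 - 1225687/154) = sqrt(473241/154) = sqrt(72879114)/154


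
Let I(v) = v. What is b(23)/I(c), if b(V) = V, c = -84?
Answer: -23/84 ≈ -0.27381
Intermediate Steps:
b(23)/I(c) = 23/(-84) = 23*(-1/84) = -23/84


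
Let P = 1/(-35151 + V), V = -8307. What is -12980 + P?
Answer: -564084841/43458 ≈ -12980.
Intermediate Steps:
P = -1/43458 (P = 1/(-35151 - 8307) = 1/(-43458) = -1/43458 ≈ -2.3011e-5)
-12980 + P = -12980 - 1/43458 = -564084841/43458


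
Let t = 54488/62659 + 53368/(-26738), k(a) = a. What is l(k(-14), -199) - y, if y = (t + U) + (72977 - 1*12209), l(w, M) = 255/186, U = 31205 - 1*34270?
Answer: -2996771769794263/51936666602 ≈ -57701.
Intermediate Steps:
U = -3065 (U = 31205 - 34270 = -3065)
l(w, M) = 85/62 (l(w, M) = 255*(1/186) = 85/62)
t = -943542684/837688171 (t = 54488*(1/62659) + 53368*(-1/26738) = 54488/62659 - 26684/13369 = -943542684/837688171 ≈ -1.1264)
y = 48336176988529/837688171 (y = (-943542684/837688171 - 3065) + (72977 - 1*12209) = -2568457786799/837688171 + (72977 - 12209) = -2568457786799/837688171 + 60768 = 48336176988529/837688171 ≈ 57702.)
l(k(-14), -199) - y = 85/62 - 1*48336176988529/837688171 = 85/62 - 48336176988529/837688171 = -2996771769794263/51936666602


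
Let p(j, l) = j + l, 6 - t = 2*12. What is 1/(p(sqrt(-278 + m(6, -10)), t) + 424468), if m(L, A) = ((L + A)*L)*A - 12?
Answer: 8489/3603156051 - I*sqrt(2)/36031560510 ≈ 2.356e-6 - 3.9249e-11*I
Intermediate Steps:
m(L, A) = -12 + A*L*(A + L) (m(L, A) = ((A + L)*L)*A - 12 = (L*(A + L))*A - 12 = A*L*(A + L) - 12 = -12 + A*L*(A + L))
t = -18 (t = 6 - 2*12 = 6 - 1*24 = 6 - 24 = -18)
1/(p(sqrt(-278 + m(6, -10)), t) + 424468) = 1/((sqrt(-278 + (-12 - 10*6**2 + 6*(-10)**2)) - 18) + 424468) = 1/((sqrt(-278 + (-12 - 10*36 + 6*100)) - 18) + 424468) = 1/((sqrt(-278 + (-12 - 360 + 600)) - 18) + 424468) = 1/((sqrt(-278 + 228) - 18) + 424468) = 1/((sqrt(-50) - 18) + 424468) = 1/((5*I*sqrt(2) - 18) + 424468) = 1/((-18 + 5*I*sqrt(2)) + 424468) = 1/(424450 + 5*I*sqrt(2))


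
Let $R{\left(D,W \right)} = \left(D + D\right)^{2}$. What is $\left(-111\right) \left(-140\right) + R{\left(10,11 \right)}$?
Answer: $15940$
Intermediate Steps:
$R{\left(D,W \right)} = 4 D^{2}$ ($R{\left(D,W \right)} = \left(2 D\right)^{2} = 4 D^{2}$)
$\left(-111\right) \left(-140\right) + R{\left(10,11 \right)} = \left(-111\right) \left(-140\right) + 4 \cdot 10^{2} = 15540 + 4 \cdot 100 = 15540 + 400 = 15940$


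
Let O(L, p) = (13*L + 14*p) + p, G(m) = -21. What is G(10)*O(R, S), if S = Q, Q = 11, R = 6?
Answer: -5103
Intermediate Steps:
S = 11
O(L, p) = 13*L + 15*p
G(10)*O(R, S) = -21*(13*6 + 15*11) = -21*(78 + 165) = -21*243 = -5103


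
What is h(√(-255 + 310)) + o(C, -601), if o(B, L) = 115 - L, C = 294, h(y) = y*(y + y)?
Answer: 826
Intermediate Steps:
h(y) = 2*y² (h(y) = y*(2*y) = 2*y²)
h(√(-255 + 310)) + o(C, -601) = 2*(√(-255 + 310))² + (115 - 1*(-601)) = 2*(√55)² + (115 + 601) = 2*55 + 716 = 110 + 716 = 826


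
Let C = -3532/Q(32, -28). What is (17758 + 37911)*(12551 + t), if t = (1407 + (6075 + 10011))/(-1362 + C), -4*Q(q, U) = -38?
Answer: 3285446599225/4706 ≈ 6.9814e+8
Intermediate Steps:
Q(q, U) = 19/2 (Q(q, U) = -¼*(-38) = 19/2)
C = -7064/19 (C = -3532/19/2 = -3532*2/19 = -7064/19 ≈ -371.79)
t = -47481/4706 (t = (1407 + (6075 + 10011))/(-1362 - 7064/19) = (1407 + 16086)/(-32942/19) = 17493*(-19/32942) = -47481/4706 ≈ -10.089)
(17758 + 37911)*(12551 + t) = (17758 + 37911)*(12551 - 47481/4706) = 55669*(59017525/4706) = 3285446599225/4706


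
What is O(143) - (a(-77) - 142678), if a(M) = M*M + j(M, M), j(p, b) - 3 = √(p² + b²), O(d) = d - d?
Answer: 136746 - 77*√2 ≈ 1.3664e+5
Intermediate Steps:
O(d) = 0
j(p, b) = 3 + √(b² + p²) (j(p, b) = 3 + √(p² + b²) = 3 + √(b² + p²))
a(M) = 3 + M² + √2*√(M²) (a(M) = M*M + (3 + √(M² + M²)) = M² + (3 + √(2*M²)) = M² + (3 + √2*√(M²)) = 3 + M² + √2*√(M²))
O(143) - (a(-77) - 142678) = 0 - ((3 + (-77)² + √2*√((-77)²)) - 142678) = 0 - ((3 + 5929 + √2*√5929) - 142678) = 0 - ((3 + 5929 + √2*77) - 142678) = 0 - ((3 + 5929 + 77*√2) - 142678) = 0 - ((5932 + 77*√2) - 142678) = 0 - (-136746 + 77*√2) = 0 + (136746 - 77*√2) = 136746 - 77*√2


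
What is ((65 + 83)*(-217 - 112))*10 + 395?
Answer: -486525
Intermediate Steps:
((65 + 83)*(-217 - 112))*10 + 395 = (148*(-329))*10 + 395 = -48692*10 + 395 = -486920 + 395 = -486525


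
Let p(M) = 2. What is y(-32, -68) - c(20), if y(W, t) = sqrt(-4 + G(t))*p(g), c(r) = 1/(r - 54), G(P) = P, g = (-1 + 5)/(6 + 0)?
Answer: 1/34 + 12*I*sqrt(2) ≈ 0.029412 + 16.971*I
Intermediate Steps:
g = 2/3 (g = 4/6 = 4*(1/6) = 2/3 ≈ 0.66667)
c(r) = 1/(-54 + r)
y(W, t) = 2*sqrt(-4 + t) (y(W, t) = sqrt(-4 + t)*2 = 2*sqrt(-4 + t))
y(-32, -68) - c(20) = 2*sqrt(-4 - 68) - 1/(-54 + 20) = 2*sqrt(-72) - 1/(-34) = 2*(6*I*sqrt(2)) - 1*(-1/34) = 12*I*sqrt(2) + 1/34 = 1/34 + 12*I*sqrt(2)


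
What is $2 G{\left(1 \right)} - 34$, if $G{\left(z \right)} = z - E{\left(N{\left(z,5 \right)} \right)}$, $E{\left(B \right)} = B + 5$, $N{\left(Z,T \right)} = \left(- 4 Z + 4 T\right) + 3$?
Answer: $-80$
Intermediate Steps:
$N{\left(Z,T \right)} = 3 - 4 Z + 4 T$
$E{\left(B \right)} = 5 + B$
$G{\left(z \right)} = -28 + 5 z$ ($G{\left(z \right)} = z - \left(5 + \left(3 - 4 z + 4 \cdot 5\right)\right) = z - \left(5 + \left(3 - 4 z + 20\right)\right) = z - \left(5 - \left(-23 + 4 z\right)\right) = z - \left(28 - 4 z\right) = z + \left(-28 + 4 z\right) = -28 + 5 z$)
$2 G{\left(1 \right)} - 34 = 2 \left(-28 + 5 \cdot 1\right) - 34 = 2 \left(-28 + 5\right) - 34 = 2 \left(-23\right) - 34 = -46 - 34 = -80$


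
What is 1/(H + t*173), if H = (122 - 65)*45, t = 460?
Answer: 1/82145 ≈ 1.2174e-5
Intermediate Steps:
H = 2565 (H = 57*45 = 2565)
1/(H + t*173) = 1/(2565 + 460*173) = 1/(2565 + 79580) = 1/82145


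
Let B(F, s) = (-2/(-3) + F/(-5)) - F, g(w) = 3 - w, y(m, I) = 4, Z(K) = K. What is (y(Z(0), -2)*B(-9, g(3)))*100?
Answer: 13760/3 ≈ 4586.7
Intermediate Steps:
B(F, s) = ⅔ - 6*F/5 (B(F, s) = (-2*(-⅓) + F*(-⅕)) - F = (⅔ - F/5) - F = ⅔ - 6*F/5)
(y(Z(0), -2)*B(-9, g(3)))*100 = (4*(⅔ - 6/5*(-9)))*100 = (4*(⅔ + 54/5))*100 = (4*(172/15))*100 = (688/15)*100 = 13760/3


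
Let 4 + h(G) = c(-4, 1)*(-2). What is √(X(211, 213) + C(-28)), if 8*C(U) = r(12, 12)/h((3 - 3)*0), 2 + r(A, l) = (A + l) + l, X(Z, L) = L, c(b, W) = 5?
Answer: √166754/28 ≈ 14.584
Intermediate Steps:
h(G) = -14 (h(G) = -4 + 5*(-2) = -4 - 10 = -14)
r(A, l) = -2 + A + 2*l (r(A, l) = -2 + ((A + l) + l) = -2 + (A + 2*l) = -2 + A + 2*l)
C(U) = -17/56 (C(U) = ((-2 + 12 + 2*12)/(-14))/8 = ((-2 + 12 + 24)*(-1/14))/8 = (34*(-1/14))/8 = (⅛)*(-17/7) = -17/56)
√(X(211, 213) + C(-28)) = √(213 - 17/56) = √(11911/56) = √166754/28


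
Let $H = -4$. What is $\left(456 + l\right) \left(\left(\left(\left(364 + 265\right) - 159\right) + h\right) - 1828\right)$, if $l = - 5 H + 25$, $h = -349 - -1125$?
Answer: $-291582$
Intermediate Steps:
$h = 776$ ($h = -349 + 1125 = 776$)
$l = 45$ ($l = \left(-5\right) \left(-4\right) + 25 = 20 + 25 = 45$)
$\left(456 + l\right) \left(\left(\left(\left(364 + 265\right) - 159\right) + h\right) - 1828\right) = \left(456 + 45\right) \left(\left(\left(\left(364 + 265\right) - 159\right) + 776\right) - 1828\right) = 501 \left(\left(\left(629 - 159\right) + 776\right) - 1828\right) = 501 \left(\left(470 + 776\right) - 1828\right) = 501 \left(1246 - 1828\right) = 501 \left(-582\right) = -291582$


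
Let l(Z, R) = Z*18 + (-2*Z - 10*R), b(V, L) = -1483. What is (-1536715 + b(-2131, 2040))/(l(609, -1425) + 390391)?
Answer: -1538198/414385 ≈ -3.7120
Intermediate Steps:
l(Z, R) = -10*R + 16*Z (l(Z, R) = 18*Z + (-10*R - 2*Z) = -10*R + 16*Z)
(-1536715 + b(-2131, 2040))/(l(609, -1425) + 390391) = (-1536715 - 1483)/((-10*(-1425) + 16*609) + 390391) = -1538198/((14250 + 9744) + 390391) = -1538198/(23994 + 390391) = -1538198/414385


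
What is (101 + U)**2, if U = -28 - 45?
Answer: 784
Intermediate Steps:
U = -73
(101 + U)**2 = (101 - 73)**2 = 28**2 = 784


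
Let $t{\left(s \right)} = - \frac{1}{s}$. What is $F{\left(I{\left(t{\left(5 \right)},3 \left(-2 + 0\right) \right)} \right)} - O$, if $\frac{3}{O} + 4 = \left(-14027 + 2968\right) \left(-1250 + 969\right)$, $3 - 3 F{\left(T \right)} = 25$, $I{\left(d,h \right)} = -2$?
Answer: $- \frac{68366659}{9322725} \approx -7.3333$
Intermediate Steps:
$F{\left(T \right)} = - \frac{22}{3}$ ($F{\left(T \right)} = 1 - \frac{25}{3} = - \frac{22}{3}$)
$O = \frac{3}{3107575}$ ($O = \frac{3}{-4 + \left(-14027 + 2968\right) \left(-1250 + 969\right)} = \frac{3}{-4 - -3107579} = \frac{3}{-4 + 3107579} = \frac{3}{3107575} \approx 9.6538 \cdot 10^{-7}$)
$F{\left(I{\left(t{\left(5 \right)},3 \left(-2 + 0\right) \right)} \right)} - O = - \frac{22}{3} - \frac{3}{3107575} = - \frac{68366659}{9322725}$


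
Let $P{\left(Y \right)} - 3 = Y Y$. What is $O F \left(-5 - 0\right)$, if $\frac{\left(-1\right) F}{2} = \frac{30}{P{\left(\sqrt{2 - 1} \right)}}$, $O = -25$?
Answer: $-1875$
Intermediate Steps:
$P{\left(Y \right)} = 3 + Y^{2}$ ($P{\left(Y \right)} = 3 + Y Y = 3 + Y^{2}$)
$F = -15$ ($F = - 2 \frac{30}{3 + \left(\sqrt{2 - 1}\right)^{2}} = - 2 \frac{30}{3 + \left(\sqrt{1}\right)^{2}} = - 2 \frac{30}{3 + 1^{2}} = - 2 \frac{30}{3 + 1} = - 2 \cdot \frac{30}{4} = - 2 \cdot 30 \cdot \frac{1}{4} = \left(-2\right) \frac{15}{2} = -15$)
$O F \left(-5 - 0\right) = \left(-25\right) \left(-15\right) \left(-5 - 0\right) = 375 \left(-5 + 0\right) = 375 \left(-5\right) = -1875$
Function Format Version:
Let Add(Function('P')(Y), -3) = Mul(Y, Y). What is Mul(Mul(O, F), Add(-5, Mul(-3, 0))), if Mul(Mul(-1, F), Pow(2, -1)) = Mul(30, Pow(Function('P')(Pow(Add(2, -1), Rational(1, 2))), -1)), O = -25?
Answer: -1875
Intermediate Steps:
Function('P')(Y) = Add(3, Pow(Y, 2)) (Function('P')(Y) = Add(3, Mul(Y, Y)) = Add(3, Pow(Y, 2)))
F = -15 (F = Mul(-2, Mul(30, Pow(Add(3, Pow(Pow(Add(2, -1), Rational(1, 2)), 2)), -1))) = Mul(-2, Mul(30, Pow(Add(3, Pow(Pow(1, Rational(1, 2)), 2)), -1))) = Mul(-2, Mul(30, Pow(Add(3, Pow(1, 2)), -1))) = Mul(-2, Mul(30, Pow(Add(3, 1), -1))) = Mul(-2, Mul(30, Pow(4, -1))) = Mul(-2, Mul(30, Rational(1, 4))) = Mul(-2, Rational(15, 2)) = -15)
Mul(Mul(O, F), Add(-5, Mul(-3, 0))) = Mul(Mul(-25, -15), Add(-5, Mul(-3, 0))) = Mul(375, Add(-5, 0)) = Mul(375, -5) = -1875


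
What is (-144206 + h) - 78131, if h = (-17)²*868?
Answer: 28515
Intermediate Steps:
h = 250852 (h = 289*868 = 250852)
(-144206 + h) - 78131 = (-144206 + 250852) - 78131 = 106646 - 78131 = 28515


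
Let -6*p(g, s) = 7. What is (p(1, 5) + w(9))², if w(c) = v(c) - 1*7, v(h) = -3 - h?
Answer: 14641/36 ≈ 406.69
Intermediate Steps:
p(g, s) = -7/6 (p(g, s) = -⅙*7 = -7/6)
w(c) = -10 - c (w(c) = (-3 - c) - 1*7 = (-3 - c) - 7 = -10 - c)
(p(1, 5) + w(9))² = (-7/6 + (-10 - 1*9))² = (-7/6 + (-10 - 9))² = (-7/6 - 19)² = (-121/6)² = 14641/36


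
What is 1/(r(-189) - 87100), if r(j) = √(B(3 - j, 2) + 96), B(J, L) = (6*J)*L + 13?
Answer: -87100/7586407587 - √2413/7586407587 ≈ -1.1488e-5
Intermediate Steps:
B(J, L) = 13 + 6*J*L (B(J, L) = 6*J*L + 13 = 13 + 6*J*L)
r(j) = √(145 - 12*j) (r(j) = √((13 + 6*(3 - j)*2) + 96) = √((13 + (36 - 12*j)) + 96) = √((49 - 12*j) + 96) = √(145 - 12*j))
1/(r(-189) - 87100) = 1/(√(145 - 12*(-189)) - 87100) = 1/(√(145 + 2268) - 87100) = 1/(√2413 - 87100) = 1/(-87100 + √2413)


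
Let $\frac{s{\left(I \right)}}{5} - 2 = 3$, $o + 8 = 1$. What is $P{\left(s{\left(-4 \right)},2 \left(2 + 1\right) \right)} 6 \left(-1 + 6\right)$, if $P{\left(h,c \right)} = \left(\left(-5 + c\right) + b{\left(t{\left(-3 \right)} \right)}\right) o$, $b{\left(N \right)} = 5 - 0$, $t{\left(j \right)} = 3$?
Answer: $-1260$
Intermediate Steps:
$o = -7$ ($o = -8 + 1 = -7$)
$b{\left(N \right)} = 5$ ($b{\left(N \right)} = 5 + 0 = 5$)
$s{\left(I \right)} = 25$ ($s{\left(I \right)} = 10 + 5 \cdot 3 = 10 + 15 = 25$)
$P{\left(h,c \right)} = - 7 c$ ($P{\left(h,c \right)} = \left(\left(-5 + c\right) + 5\right) \left(-7\right) = c \left(-7\right) = - 7 c$)
$P{\left(s{\left(-4 \right)},2 \left(2 + 1\right) \right)} 6 \left(-1 + 6\right) = - 7 \cdot 2 \left(2 + 1\right) 6 \left(-1 + 6\right) = - 7 \cdot 2 \cdot 3 \cdot 6 \cdot 5 = \left(-7\right) 6 \cdot 30 = \left(-42\right) 30 = -1260$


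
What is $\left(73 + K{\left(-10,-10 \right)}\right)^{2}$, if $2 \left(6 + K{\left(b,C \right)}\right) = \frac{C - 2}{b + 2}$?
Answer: $\frac{73441}{16} \approx 4590.1$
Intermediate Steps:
$K{\left(b,C \right)} = -6 + \frac{-2 + C}{2 \left(2 + b\right)}$ ($K{\left(b,C \right)} = -6 + \frac{\left(C - 2\right) \frac{1}{b + 2}}{2} = -6 + \frac{\left(-2 + C\right) \frac{1}{2 + b}}{2} = -6 + \frac{\frac{1}{2 + b} \left(-2 + C\right)}{2} = -6 + \frac{-2 + C}{2 \left(2 + b\right)}$)
$\left(73 + K{\left(-10,-10 \right)}\right)^{2} = \left(73 + \frac{-26 - 10 - -120}{2 \left(2 - 10\right)}\right)^{2} = \left(73 + \frac{-26 - 10 + 120}{2 \left(-8\right)}\right)^{2} = \left(73 + \frac{1}{2} \left(- \frac{1}{8}\right) 84\right)^{2} = \left(73 - \frac{21}{4}\right)^{2} = \left(\frac{271}{4}\right)^{2} = \frac{73441}{16}$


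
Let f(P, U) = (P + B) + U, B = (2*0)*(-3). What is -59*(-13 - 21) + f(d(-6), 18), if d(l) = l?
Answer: 2018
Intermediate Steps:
B = 0 (B = 0*(-3) = 0)
f(P, U) = P + U (f(P, U) = (P + 0) + U = P + U)
-59*(-13 - 21) + f(d(-6), 18) = -59*(-13 - 21) + (-6 + 18) = -59*(-34) + 12 = 2006 + 12 = 2018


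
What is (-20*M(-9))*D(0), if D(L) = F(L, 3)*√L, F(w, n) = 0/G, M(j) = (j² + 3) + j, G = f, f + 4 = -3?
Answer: 0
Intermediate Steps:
f = -7 (f = -4 - 3 = -7)
G = -7
M(j) = 3 + j + j² (M(j) = (3 + j²) + j = 3 + j + j²)
F(w, n) = 0 (F(w, n) = 0/(-7) = 0*(-⅐) = 0)
D(L) = 0 (D(L) = 0*√L = 0)
(-20*M(-9))*D(0) = -20*(3 - 9 + (-9)²)*0 = -20*(3 - 9 + 81)*0 = -20*75*0 = -1500*0 = 0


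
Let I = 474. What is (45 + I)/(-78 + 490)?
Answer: 519/412 ≈ 1.2597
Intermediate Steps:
(45 + I)/(-78 + 490) = (45 + 474)/(-78 + 490) = 519/412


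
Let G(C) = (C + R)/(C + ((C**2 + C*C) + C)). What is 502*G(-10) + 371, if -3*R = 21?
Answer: 29123/90 ≈ 323.59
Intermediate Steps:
R = -7 (R = -1/3*21 = -7)
G(C) = (-7 + C)/(2*C + 2*C**2) (G(C) = (C - 7)/(C + ((C**2 + C*C) + C)) = (-7 + C)/(C + ((C**2 + C**2) + C)) = (-7 + C)/(C + (2*C**2 + C)) = (-7 + C)/(C + (C + 2*C**2)) = (-7 + C)/(2*C + 2*C**2))
502*G(-10) + 371 = 502*((1/2)*(-7 - 10)/(-10*(1 - 10))) + 371 = 502*((1/2)*(-1/10)*(-17)/(-9)) + 371 = 502*((1/2)*(-1/10)*(-1/9)*(-17)) + 371 = 502*(-17/180) + 371 = -4267/90 + 371 = 29123/90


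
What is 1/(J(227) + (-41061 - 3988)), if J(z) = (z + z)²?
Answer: 1/161067 ≈ 6.2086e-6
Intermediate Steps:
J(z) = 4*z² (J(z) = (2*z)² = 4*z²)
1/(J(227) + (-41061 - 3988)) = 1/(4*227² + (-41061 - 3988)) = 1/(4*51529 - 45049) = 1/(206116 - 45049) = 1/161067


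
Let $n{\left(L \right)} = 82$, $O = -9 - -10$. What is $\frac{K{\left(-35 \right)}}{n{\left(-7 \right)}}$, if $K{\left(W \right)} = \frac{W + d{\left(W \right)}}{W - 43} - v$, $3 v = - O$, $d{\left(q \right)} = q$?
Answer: $\frac{8}{533} \approx 0.015009$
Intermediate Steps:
$O = 1$ ($O = -9 + 10 = 1$)
$v = - \frac{1}{3}$ ($v = \frac{\left(-1\right) 1}{3} = \frac{1}{3} \left(-1\right) = - \frac{1}{3} \approx -0.33333$)
$K{\left(W \right)} = \frac{1}{3} + \frac{2 W}{-43 + W}$ ($K{\left(W \right)} = \frac{W + W}{W - 43} - - \frac{1}{3} = \frac{2 W}{-43 + W} + \frac{1}{3} = \frac{1}{3} + \frac{2 W}{-43 + W}$)
$\frac{K{\left(-35 \right)}}{n{\left(-7 \right)}} = \frac{\frac{1}{3} \frac{1}{-43 - 35} \left(-43 + 7 \left(-35\right)\right)}{82} = \frac{-43 - 245}{3 \left(-78\right)} \frac{1}{82} = \frac{1}{3} \left(- \frac{1}{78}\right) \left(-288\right) \frac{1}{82} = \frac{16}{13} \cdot \frac{1}{82} = \frac{8}{533}$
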